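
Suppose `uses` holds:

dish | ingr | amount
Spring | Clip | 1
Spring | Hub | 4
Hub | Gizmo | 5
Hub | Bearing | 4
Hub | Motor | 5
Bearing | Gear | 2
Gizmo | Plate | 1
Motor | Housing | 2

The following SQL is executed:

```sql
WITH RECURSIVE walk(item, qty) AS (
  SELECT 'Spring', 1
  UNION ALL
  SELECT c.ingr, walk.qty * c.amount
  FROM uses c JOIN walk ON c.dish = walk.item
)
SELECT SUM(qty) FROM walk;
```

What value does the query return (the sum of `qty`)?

154

Base: (Spring, qty=1).
Iteration 1: components of {Spring} -> Clip = 1*1 = 1, Hub = 1*4 = 4.
Iteration 2: components of {Clip,Hub} -> Bearing = 4*4 = 16, Gizmo = 4*5 = 20, Motor = 4*5 = 20.
Iteration 3: components of {Bearing,Gizmo,Motor} -> Gear = 16*2 = 32, Housing = 20*2 = 40, Plate = 20*1 = 20.
Iteration 4: no further components; recursion stops.
SUM(qty) = 1 + 1 + 4 + 20 + 16 + 20 + 20 + 32 + 40 = 154.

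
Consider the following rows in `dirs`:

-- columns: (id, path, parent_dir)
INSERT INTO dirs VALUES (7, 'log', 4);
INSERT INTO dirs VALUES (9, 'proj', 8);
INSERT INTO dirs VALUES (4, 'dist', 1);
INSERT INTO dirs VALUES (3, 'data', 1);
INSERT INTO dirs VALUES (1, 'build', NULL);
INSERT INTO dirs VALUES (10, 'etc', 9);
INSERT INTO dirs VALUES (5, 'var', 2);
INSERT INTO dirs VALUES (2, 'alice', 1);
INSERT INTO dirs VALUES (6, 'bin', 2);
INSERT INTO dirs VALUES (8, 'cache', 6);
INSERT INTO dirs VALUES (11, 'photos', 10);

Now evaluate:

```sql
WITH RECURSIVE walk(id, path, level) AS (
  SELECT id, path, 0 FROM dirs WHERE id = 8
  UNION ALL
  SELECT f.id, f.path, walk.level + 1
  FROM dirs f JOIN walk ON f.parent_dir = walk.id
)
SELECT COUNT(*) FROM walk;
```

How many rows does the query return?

4

Base: id=8 (cache) at level 0.
Iteration 1: rows with parent_dir in {8} -> proj (id 9, level 1).
Iteration 2: rows with parent_dir in {9} -> etc (id 10, level 2).
Iteration 3: rows with parent_dir in {10} -> photos (id 11, level 3).
Iteration 4: no rows with parent_dir in {11}; recursion stops.
Total rows emitted: 4.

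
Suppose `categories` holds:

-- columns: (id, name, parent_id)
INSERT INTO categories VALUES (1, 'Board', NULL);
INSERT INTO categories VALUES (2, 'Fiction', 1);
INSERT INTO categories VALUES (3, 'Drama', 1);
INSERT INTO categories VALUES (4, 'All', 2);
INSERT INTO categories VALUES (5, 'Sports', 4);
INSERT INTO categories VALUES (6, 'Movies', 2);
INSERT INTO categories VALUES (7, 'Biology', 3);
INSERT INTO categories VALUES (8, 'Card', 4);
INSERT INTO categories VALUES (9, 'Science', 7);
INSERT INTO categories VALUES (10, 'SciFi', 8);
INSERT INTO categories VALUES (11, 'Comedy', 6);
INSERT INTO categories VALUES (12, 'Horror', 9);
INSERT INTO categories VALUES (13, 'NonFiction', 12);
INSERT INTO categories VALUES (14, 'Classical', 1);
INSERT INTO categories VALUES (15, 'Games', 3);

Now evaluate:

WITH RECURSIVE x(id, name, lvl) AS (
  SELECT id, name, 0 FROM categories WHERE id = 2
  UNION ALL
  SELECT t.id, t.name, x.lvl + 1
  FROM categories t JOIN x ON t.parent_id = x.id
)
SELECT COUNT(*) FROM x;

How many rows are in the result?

7

Base: id=2 (Fiction) at lvl 0.
Iteration 1: rows with parent_id in {2} -> All (id 4, lvl 1), Movies (id 6, lvl 1).
Iteration 2: rows with parent_id in {4,6} -> Sports (id 5, lvl 2), Card (id 8, lvl 2), Comedy (id 11, lvl 2).
Iteration 3: rows with parent_id in {5,8,11} -> SciFi (id 10, lvl 3).
Iteration 4: no rows with parent_id in {10}; recursion stops.
Total rows emitted: 7.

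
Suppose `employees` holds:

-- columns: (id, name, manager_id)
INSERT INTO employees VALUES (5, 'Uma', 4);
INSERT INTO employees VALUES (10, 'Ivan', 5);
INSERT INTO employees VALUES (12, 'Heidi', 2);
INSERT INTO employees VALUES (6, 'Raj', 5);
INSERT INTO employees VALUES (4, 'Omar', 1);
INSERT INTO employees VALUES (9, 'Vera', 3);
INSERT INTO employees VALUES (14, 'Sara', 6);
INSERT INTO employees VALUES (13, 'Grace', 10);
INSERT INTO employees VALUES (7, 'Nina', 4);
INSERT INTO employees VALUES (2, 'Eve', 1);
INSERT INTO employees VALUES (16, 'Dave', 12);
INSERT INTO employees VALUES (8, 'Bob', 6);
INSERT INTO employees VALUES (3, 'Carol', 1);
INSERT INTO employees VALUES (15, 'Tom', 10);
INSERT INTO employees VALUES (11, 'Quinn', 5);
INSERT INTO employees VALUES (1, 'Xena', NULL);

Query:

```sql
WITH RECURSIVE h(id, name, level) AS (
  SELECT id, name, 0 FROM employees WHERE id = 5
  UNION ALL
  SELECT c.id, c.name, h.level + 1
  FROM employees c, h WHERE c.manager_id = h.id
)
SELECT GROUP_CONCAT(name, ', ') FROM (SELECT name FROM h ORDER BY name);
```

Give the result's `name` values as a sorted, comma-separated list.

Bob, Grace, Ivan, Quinn, Raj, Sara, Tom, Uma

Base: id=5 (Uma) at level 0.
Iteration 1: rows with manager_id in {5} -> Raj (id 6, level 1), Ivan (id 10, level 1), Quinn (id 11, level 1).
Iteration 2: rows with manager_id in {6,10,11} -> Bob (id 8, level 2), Grace (id 13, level 2), Sara (id 14, level 2), Tom (id 15, level 2).
Iteration 3: no rows with manager_id in {8,13,14,15}; recursion stops.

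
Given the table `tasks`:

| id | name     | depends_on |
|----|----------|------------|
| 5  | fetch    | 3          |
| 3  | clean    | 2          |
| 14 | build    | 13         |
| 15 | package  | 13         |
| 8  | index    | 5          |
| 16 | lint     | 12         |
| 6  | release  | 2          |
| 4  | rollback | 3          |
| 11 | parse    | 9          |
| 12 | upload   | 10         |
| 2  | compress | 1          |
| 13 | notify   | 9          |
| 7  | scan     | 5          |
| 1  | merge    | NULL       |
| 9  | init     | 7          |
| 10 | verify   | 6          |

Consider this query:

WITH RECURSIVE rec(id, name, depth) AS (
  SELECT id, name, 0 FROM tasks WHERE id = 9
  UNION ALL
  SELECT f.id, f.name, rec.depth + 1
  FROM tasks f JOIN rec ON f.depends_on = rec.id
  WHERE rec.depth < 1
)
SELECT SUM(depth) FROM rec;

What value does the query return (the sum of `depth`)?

Base: id=9 (init) at depth 0.
Iteration 1: rows with depends_on in {9} -> parse (id 11, depth 1), notify (id 13, depth 1).
Iteration 2: depth < 1 fails for all current rows; recursion stops.
SUM(depth) = 0 + 1 + 1 = 2.

2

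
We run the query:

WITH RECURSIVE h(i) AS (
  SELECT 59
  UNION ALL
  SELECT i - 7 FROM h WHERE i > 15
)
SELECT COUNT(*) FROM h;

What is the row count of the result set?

Base: i=59.
Iteration 1: 59 > 15 holds -> i = 59 - 7 = 52.
Iteration 2: 52 > 15 holds -> i = 52 - 7 = 45.
Iteration 3: 45 > 15 holds -> i = 45 - 7 = 38.
Iteration 4: 38 > 15 holds -> i = 38 - 7 = 31.
Iteration 5: 31 > 15 holds -> i = 31 - 7 = 24.
Iteration 6: 24 > 15 holds -> i = 24 - 7 = 17.
Iteration 7: 17 > 15 holds -> i = 17 - 7 = 10.
Iteration 8: 10 > 15 fails; recursion stops.
Total rows emitted: 8.

8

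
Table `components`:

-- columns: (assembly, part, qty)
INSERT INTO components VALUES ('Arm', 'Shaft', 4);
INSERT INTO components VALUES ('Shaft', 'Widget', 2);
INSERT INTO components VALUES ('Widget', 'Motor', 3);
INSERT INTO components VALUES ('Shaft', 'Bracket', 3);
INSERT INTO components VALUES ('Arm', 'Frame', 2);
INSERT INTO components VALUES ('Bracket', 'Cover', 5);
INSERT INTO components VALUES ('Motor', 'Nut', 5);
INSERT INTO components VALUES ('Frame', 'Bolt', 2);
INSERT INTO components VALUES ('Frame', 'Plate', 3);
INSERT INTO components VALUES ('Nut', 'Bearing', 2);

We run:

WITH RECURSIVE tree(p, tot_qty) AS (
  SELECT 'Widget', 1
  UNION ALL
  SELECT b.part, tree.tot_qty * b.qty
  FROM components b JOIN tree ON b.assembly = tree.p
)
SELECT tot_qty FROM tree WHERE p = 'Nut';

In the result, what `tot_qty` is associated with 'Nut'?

Base: (Widget, tot_qty=1).
Iteration 1: components of {Widget} -> Motor = 1*3 = 3.
Iteration 2: components of {Motor} -> Nut = 3*5 = 15.
Iteration 3: components of {Nut} -> Bearing = 15*2 = 30.
Iteration 4: no further components; recursion stops.

15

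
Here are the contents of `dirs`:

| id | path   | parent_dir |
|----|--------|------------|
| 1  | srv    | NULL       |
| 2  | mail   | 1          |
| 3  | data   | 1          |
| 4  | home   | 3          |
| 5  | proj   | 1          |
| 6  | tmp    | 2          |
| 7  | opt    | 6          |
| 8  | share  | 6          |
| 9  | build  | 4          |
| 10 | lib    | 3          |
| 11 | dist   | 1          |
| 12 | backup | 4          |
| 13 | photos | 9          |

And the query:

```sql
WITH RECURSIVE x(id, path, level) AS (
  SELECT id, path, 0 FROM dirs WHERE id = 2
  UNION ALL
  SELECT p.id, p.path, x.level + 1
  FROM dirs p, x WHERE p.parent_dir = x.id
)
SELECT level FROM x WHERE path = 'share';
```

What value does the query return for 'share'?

2

Base: id=2 (mail) at level 0.
Iteration 1: rows with parent_dir in {2} -> tmp (id 6, level 1).
Iteration 2: rows with parent_dir in {6} -> opt (id 7, level 2), share (id 8, level 2).
Iteration 3: no rows with parent_dir in {7,8}; recursion stops.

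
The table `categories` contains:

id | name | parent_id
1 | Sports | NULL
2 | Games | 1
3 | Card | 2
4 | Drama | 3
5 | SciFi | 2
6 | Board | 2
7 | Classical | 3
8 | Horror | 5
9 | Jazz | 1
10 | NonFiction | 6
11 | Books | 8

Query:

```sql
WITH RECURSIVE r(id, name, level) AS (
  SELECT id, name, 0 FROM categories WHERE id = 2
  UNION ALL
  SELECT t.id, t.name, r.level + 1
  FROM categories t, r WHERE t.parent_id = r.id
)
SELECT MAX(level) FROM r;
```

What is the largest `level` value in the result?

Base: id=2 (Games) at level 0.
Iteration 1: rows with parent_id in {2} -> Card (id 3, level 1), SciFi (id 5, level 1), Board (id 6, level 1).
Iteration 2: rows with parent_id in {3,5,6} -> Drama (id 4, level 2), Classical (id 7, level 2), Horror (id 8, level 2), NonFiction (id 10, level 2).
Iteration 3: rows with parent_id in {4,7,8,10} -> Books (id 11, level 3).
Iteration 4: no rows with parent_id in {11}; recursion stops.
level values: 0, 1, 1, 1, 2, 2, 2, 2, 3; the maximum is 3.

3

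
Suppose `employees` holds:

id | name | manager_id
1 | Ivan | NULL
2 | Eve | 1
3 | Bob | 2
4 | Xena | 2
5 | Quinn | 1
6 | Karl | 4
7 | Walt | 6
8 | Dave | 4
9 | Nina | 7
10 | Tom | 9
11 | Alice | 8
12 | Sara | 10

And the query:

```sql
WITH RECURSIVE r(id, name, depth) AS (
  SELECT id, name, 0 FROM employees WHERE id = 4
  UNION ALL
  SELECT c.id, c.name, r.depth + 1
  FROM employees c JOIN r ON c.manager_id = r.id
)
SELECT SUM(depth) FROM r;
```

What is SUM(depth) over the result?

Base: id=4 (Xena) at depth 0.
Iteration 1: rows with manager_id in {4} -> Karl (id 6, depth 1), Dave (id 8, depth 1).
Iteration 2: rows with manager_id in {6,8} -> Walt (id 7, depth 2), Alice (id 11, depth 2).
Iteration 3: rows with manager_id in {7,11} -> Nina (id 9, depth 3).
Iteration 4: rows with manager_id in {9} -> Tom (id 10, depth 4).
Iteration 5: rows with manager_id in {10} -> Sara (id 12, depth 5).
Iteration 6: no rows with manager_id in {12}; recursion stops.
SUM(depth) = 0 + 1 + 1 + 2 + 2 + 3 + 4 + 5 = 18.

18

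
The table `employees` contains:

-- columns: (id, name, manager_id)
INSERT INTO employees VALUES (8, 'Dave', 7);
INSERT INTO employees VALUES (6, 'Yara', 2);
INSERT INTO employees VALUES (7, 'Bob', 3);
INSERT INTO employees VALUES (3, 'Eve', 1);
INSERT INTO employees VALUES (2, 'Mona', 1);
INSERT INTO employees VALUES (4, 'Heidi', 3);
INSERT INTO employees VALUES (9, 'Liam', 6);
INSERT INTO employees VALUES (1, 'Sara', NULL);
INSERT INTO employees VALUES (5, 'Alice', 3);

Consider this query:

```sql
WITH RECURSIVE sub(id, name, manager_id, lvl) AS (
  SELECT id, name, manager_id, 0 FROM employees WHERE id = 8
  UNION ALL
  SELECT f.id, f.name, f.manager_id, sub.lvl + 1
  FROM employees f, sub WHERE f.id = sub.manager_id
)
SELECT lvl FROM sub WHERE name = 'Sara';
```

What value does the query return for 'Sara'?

Base: id=8 (Dave), manager_id=7, lvl 0.
Iteration 1: join on id=7 -> Bob (id 7, manager_id=3, lvl 1).
Iteration 2: join on id=3 -> Eve (id 3, manager_id=1, lvl 2).
Iteration 3: join on id=1 -> Sara (id 1, manager_id=NULL, lvl 3).
Iteration 4: manager_id is NULL; no match; recursion stops.

3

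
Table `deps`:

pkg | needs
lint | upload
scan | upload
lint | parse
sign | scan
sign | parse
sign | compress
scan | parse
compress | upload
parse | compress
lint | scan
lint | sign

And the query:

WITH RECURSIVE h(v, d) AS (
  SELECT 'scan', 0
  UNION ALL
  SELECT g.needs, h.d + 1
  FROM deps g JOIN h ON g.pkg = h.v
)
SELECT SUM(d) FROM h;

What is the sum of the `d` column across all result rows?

Base: (scan, d=0).
Iteration 1: edges from {scan} -> (parse, d=1), (upload, d=1).
Iteration 2: edges from {parse,upload} -> (compress, d=2).
Iteration 3: edges from {compress} -> (upload, d=3).
Iteration 4: no outgoing edges from {upload}; recursion stops.
SUM(d) = 0 + 1 + 1 + 2 + 3 = 7.

7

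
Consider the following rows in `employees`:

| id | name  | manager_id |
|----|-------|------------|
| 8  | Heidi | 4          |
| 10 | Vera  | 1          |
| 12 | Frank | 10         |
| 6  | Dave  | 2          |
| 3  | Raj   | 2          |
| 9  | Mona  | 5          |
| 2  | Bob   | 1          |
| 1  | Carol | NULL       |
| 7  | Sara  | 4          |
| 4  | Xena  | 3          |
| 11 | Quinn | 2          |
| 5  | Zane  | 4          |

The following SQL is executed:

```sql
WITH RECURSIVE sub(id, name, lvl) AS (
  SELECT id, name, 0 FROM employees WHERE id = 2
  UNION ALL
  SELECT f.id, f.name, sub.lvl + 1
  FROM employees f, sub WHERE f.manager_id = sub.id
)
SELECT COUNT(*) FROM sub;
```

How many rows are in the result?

Base: id=2 (Bob) at lvl 0.
Iteration 1: rows with manager_id in {2} -> Raj (id 3, lvl 1), Dave (id 6, lvl 1), Quinn (id 11, lvl 1).
Iteration 2: rows with manager_id in {3,6,11} -> Xena (id 4, lvl 2).
Iteration 3: rows with manager_id in {4} -> Zane (id 5, lvl 3), Sara (id 7, lvl 3), Heidi (id 8, lvl 3).
Iteration 4: rows with manager_id in {5,7,8} -> Mona (id 9, lvl 4).
Iteration 5: no rows with manager_id in {9}; recursion stops.
Total rows emitted: 9.

9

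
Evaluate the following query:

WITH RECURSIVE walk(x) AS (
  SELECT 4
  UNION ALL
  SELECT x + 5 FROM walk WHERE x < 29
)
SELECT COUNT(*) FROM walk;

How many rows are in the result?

Base: x=4.
Iteration 1: 4 < 29 holds -> x = 4 + 5 = 9.
Iteration 2: 9 < 29 holds -> x = 9 + 5 = 14.
Iteration 3: 14 < 29 holds -> x = 14 + 5 = 19.
Iteration 4: 19 < 29 holds -> x = 19 + 5 = 24.
Iteration 5: 24 < 29 holds -> x = 24 + 5 = 29.
Iteration 6: 29 < 29 fails; recursion stops.
Total rows emitted: 6.

6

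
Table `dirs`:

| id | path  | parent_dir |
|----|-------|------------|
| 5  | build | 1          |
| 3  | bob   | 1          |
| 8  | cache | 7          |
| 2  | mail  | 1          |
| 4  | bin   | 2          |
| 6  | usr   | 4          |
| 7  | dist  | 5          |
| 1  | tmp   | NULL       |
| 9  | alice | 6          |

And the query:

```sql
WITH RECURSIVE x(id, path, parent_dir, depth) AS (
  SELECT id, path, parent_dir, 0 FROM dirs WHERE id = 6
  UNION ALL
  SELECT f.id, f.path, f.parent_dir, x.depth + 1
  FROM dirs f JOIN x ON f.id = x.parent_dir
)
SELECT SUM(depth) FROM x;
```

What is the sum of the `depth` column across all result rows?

6

Base: id=6 (usr), parent_dir=4, depth 0.
Iteration 1: join on id=4 -> bin (id 4, parent_dir=2, depth 1).
Iteration 2: join on id=2 -> mail (id 2, parent_dir=1, depth 2).
Iteration 3: join on id=1 -> tmp (id 1, parent_dir=NULL, depth 3).
Iteration 4: parent_dir is NULL; no match; recursion stops.
SUM(depth) = 0 + 1 + 2 + 3 = 6.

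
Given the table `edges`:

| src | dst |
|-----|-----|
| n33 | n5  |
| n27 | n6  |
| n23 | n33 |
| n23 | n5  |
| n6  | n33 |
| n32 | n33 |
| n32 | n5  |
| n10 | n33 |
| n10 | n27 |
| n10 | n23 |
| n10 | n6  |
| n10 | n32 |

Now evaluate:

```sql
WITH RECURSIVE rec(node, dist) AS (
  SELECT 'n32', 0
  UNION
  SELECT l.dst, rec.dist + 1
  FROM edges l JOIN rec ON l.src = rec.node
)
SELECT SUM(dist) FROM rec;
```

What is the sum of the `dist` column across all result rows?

Base: (n32, dist=0).
Iteration 1: edges from {n32} -> (n33, dist=1), (n5, dist=1).
Iteration 2: edges from {n33,n5} -> (n5, dist=2).
Iteration 3: no outgoing edges from {n5}; recursion stops.
SUM(dist) = 0 + 1 + 1 + 2 = 4.

4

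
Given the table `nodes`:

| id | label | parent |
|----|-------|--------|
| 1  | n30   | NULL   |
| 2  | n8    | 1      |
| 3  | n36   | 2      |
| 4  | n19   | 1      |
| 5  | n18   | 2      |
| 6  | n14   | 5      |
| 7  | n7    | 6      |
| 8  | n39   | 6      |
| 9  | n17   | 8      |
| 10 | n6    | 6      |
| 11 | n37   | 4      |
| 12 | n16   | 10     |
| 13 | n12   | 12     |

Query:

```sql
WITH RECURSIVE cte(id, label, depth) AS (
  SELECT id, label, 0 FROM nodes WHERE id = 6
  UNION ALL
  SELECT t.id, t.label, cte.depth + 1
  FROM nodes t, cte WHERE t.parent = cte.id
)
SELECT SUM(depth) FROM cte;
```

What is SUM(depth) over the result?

10

Base: id=6 (n14) at depth 0.
Iteration 1: rows with parent in {6} -> n7 (id 7, depth 1), n39 (id 8, depth 1), n6 (id 10, depth 1).
Iteration 2: rows with parent in {7,8,10} -> n17 (id 9, depth 2), n16 (id 12, depth 2).
Iteration 3: rows with parent in {9,12} -> n12 (id 13, depth 3).
Iteration 4: no rows with parent in {13}; recursion stops.
SUM(depth) = 0 + 1 + 1 + 1 + 2 + 2 + 3 = 10.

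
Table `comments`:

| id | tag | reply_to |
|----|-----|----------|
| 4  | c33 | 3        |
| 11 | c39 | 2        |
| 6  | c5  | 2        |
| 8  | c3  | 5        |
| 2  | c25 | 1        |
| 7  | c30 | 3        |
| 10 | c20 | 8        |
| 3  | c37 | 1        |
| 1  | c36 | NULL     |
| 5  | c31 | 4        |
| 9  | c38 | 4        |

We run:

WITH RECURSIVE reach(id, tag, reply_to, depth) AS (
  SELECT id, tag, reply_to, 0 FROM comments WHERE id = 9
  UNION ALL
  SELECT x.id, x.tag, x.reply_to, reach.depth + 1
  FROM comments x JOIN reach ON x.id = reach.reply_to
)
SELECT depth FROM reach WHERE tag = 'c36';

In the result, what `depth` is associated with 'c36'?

Base: id=9 (c38), reply_to=4, depth 0.
Iteration 1: join on id=4 -> c33 (id 4, reply_to=3, depth 1).
Iteration 2: join on id=3 -> c37 (id 3, reply_to=1, depth 2).
Iteration 3: join on id=1 -> c36 (id 1, reply_to=NULL, depth 3).
Iteration 4: reply_to is NULL; no match; recursion stops.

3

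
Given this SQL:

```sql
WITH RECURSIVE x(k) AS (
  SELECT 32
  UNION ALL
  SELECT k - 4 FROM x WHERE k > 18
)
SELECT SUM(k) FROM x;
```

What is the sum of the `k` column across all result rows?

Base: k=32.
Iteration 1: 32 > 18 holds -> k = 32 - 4 = 28.
Iteration 2: 28 > 18 holds -> k = 28 - 4 = 24.
Iteration 3: 24 > 18 holds -> k = 24 - 4 = 20.
Iteration 4: 20 > 18 holds -> k = 20 - 4 = 16.
Iteration 5: 16 > 18 fails; recursion stops.
SUM(k) = 32 + 28 + 24 + 20 + 16 = 120.

120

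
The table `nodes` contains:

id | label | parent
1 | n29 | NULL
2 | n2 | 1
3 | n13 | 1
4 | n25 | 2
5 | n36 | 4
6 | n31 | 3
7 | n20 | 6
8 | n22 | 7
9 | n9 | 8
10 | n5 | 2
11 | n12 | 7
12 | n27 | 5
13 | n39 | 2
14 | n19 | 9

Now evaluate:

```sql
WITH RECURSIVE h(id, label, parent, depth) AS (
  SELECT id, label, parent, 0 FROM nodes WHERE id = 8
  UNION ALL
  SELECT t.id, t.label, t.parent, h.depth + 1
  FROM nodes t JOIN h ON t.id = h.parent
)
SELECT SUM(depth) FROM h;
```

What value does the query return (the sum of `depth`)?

10

Base: id=8 (n22), parent=7, depth 0.
Iteration 1: join on id=7 -> n20 (id 7, parent=6, depth 1).
Iteration 2: join on id=6 -> n31 (id 6, parent=3, depth 2).
Iteration 3: join on id=3 -> n13 (id 3, parent=1, depth 3).
Iteration 4: join on id=1 -> n29 (id 1, parent=NULL, depth 4).
Iteration 5: parent is NULL; no match; recursion stops.
SUM(depth) = 0 + 1 + 2 + 3 + 4 = 10.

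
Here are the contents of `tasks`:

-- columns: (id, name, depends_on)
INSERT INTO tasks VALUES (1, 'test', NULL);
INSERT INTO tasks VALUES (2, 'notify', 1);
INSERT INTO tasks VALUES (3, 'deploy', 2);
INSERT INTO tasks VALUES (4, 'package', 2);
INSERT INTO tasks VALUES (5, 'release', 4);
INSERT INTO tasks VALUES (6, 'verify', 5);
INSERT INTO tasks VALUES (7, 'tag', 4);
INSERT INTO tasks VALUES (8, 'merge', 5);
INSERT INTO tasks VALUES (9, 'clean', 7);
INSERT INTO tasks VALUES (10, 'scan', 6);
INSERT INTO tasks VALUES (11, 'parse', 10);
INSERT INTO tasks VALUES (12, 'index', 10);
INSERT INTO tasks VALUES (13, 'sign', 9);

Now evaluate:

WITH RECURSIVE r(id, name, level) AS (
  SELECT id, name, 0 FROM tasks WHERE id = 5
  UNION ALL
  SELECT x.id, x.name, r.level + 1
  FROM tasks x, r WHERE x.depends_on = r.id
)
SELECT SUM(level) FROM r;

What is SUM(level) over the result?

10

Base: id=5 (release) at level 0.
Iteration 1: rows with depends_on in {5} -> verify (id 6, level 1), merge (id 8, level 1).
Iteration 2: rows with depends_on in {6,8} -> scan (id 10, level 2).
Iteration 3: rows with depends_on in {10} -> parse (id 11, level 3), index (id 12, level 3).
Iteration 4: no rows with depends_on in {11,12}; recursion stops.
SUM(level) = 0 + 1 + 1 + 2 + 3 + 3 = 10.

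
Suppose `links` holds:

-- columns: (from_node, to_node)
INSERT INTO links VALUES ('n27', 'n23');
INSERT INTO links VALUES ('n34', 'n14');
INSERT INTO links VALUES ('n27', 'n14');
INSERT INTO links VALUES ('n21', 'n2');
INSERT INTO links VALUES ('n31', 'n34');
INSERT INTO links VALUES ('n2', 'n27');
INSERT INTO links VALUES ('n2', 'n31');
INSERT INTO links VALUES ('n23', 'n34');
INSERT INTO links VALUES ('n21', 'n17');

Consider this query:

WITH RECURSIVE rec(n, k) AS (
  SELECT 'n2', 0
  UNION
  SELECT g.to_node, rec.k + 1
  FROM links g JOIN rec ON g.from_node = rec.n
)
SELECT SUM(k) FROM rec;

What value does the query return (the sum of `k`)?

18

Base: (n2, k=0).
Iteration 1: edges from {n2} -> (n27, k=1), (n31, k=1).
Iteration 2: edges from {n27,n31} -> (n14, k=2), (n23, k=2), (n34, k=2).
Iteration 3: edges from {n14,n23,n34} -> (n14, k=3), (n34, k=3).
Iteration 4: edges from {n14,n34} -> (n14, k=4).
Iteration 5: no outgoing edges from {n14}; recursion stops.
SUM(k) = 0 + 1 + 1 + 2 + 2 + 2 + 3 + 3 + 4 = 18.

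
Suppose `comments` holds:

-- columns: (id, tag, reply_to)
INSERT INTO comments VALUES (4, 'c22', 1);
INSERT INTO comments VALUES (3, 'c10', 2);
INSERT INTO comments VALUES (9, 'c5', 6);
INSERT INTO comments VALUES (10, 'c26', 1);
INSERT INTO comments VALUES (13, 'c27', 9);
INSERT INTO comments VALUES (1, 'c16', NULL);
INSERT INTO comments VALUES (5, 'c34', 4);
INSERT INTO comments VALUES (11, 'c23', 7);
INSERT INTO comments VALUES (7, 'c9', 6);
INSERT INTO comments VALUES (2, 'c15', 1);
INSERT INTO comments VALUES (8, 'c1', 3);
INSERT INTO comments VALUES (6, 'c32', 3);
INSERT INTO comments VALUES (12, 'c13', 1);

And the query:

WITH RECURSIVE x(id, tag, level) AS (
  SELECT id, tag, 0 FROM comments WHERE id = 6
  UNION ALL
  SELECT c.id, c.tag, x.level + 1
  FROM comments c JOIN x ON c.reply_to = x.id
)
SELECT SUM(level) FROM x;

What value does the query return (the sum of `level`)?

Base: id=6 (c32) at level 0.
Iteration 1: rows with reply_to in {6} -> c9 (id 7, level 1), c5 (id 9, level 1).
Iteration 2: rows with reply_to in {7,9} -> c23 (id 11, level 2), c27 (id 13, level 2).
Iteration 3: no rows with reply_to in {11,13}; recursion stops.
SUM(level) = 0 + 1 + 1 + 2 + 2 = 6.

6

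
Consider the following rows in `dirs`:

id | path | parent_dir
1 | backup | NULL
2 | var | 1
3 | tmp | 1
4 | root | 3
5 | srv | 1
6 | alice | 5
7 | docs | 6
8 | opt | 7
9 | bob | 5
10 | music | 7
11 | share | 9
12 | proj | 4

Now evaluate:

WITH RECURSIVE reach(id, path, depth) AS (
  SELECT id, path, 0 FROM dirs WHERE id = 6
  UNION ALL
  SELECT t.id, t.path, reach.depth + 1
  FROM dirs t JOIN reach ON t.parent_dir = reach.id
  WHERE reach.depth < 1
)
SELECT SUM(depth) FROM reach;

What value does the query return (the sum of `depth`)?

1

Base: id=6 (alice) at depth 0.
Iteration 1: rows with parent_dir in {6} -> docs (id 7, depth 1).
Iteration 2: depth < 1 fails for all current rows; recursion stops.
SUM(depth) = 0 + 1 = 1.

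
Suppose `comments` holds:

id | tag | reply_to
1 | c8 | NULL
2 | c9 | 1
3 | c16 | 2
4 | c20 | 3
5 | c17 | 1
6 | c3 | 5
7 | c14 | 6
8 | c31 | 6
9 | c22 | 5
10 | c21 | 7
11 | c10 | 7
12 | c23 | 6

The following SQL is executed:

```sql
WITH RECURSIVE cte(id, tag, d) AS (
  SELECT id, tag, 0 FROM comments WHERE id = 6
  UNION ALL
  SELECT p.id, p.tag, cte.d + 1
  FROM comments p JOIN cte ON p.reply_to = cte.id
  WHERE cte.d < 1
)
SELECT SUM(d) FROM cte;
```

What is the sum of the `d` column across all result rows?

Base: id=6 (c3) at d 0.
Iteration 1: rows with reply_to in {6} -> c14 (id 7, d 1), c31 (id 8, d 1), c23 (id 12, d 1).
Iteration 2: d < 1 fails for all current rows; recursion stops.
SUM(d) = 0 + 1 + 1 + 1 = 3.

3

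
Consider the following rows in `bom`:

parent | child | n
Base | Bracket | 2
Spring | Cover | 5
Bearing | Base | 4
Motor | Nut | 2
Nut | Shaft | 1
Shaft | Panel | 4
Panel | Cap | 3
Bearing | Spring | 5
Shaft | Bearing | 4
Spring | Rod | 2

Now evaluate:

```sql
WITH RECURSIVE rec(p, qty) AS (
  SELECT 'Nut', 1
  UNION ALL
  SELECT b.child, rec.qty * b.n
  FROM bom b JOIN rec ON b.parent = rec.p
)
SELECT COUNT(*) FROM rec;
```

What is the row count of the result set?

10

Base: (Nut, qty=1).
Iteration 1: components of {Nut} -> Shaft = 1*1 = 1.
Iteration 2: components of {Shaft} -> Bearing = 1*4 = 4, Panel = 1*4 = 4.
Iteration 3: components of {Bearing,Panel} -> Base = 4*4 = 16, Cap = 4*3 = 12, Spring = 4*5 = 20.
Iteration 4: components of {Base,Cap,Spring} -> Bracket = 16*2 = 32, Cover = 20*5 = 100, Rod = 20*2 = 40.
Iteration 5: no further components; recursion stops.
Total rows emitted: 10.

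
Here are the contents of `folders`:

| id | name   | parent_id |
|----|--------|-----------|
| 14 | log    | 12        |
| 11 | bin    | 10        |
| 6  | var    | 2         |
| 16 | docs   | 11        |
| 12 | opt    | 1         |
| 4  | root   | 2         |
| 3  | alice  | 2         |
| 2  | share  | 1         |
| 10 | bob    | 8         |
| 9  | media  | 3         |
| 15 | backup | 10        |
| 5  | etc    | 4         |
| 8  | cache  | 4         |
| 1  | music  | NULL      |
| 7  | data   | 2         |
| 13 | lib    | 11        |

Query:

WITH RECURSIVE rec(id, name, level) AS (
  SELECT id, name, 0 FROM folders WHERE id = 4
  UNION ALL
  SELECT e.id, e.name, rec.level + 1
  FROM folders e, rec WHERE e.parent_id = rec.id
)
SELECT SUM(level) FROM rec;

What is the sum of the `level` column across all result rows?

18

Base: id=4 (root) at level 0.
Iteration 1: rows with parent_id in {4} -> etc (id 5, level 1), cache (id 8, level 1).
Iteration 2: rows with parent_id in {5,8} -> bob (id 10, level 2).
Iteration 3: rows with parent_id in {10} -> bin (id 11, level 3), backup (id 15, level 3).
Iteration 4: rows with parent_id in {11,15} -> lib (id 13, level 4), docs (id 16, level 4).
Iteration 5: no rows with parent_id in {13,16}; recursion stops.
SUM(level) = 0 + 1 + 1 + 2 + 3 + 3 + 4 + 4 = 18.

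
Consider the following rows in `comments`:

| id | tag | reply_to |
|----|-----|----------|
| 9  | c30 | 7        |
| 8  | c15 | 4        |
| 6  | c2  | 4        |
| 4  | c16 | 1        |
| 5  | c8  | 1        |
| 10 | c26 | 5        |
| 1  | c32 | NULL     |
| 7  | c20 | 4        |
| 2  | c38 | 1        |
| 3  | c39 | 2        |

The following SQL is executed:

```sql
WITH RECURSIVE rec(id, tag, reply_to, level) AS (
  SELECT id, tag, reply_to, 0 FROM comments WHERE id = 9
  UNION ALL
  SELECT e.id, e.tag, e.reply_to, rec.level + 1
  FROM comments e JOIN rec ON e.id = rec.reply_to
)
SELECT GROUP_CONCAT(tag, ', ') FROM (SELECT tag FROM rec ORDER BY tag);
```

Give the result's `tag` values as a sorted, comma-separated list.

Base: id=9 (c30), reply_to=7, level 0.
Iteration 1: join on id=7 -> c20 (id 7, reply_to=4, level 1).
Iteration 2: join on id=4 -> c16 (id 4, reply_to=1, level 2).
Iteration 3: join on id=1 -> c32 (id 1, reply_to=NULL, level 3).
Iteration 4: reply_to is NULL; no match; recursion stops.

c16, c20, c30, c32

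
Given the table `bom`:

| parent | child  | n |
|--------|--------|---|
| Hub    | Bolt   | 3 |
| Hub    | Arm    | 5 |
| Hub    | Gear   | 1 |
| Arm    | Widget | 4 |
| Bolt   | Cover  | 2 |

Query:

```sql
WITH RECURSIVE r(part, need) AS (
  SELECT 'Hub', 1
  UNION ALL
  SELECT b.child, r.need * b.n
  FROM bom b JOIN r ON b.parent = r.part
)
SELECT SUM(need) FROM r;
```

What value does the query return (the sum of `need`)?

Base: (Hub, need=1).
Iteration 1: components of {Hub} -> Arm = 1*5 = 5, Bolt = 1*3 = 3, Gear = 1*1 = 1.
Iteration 2: components of {Arm,Bolt,Gear} -> Cover = 3*2 = 6, Widget = 5*4 = 20.
Iteration 3: no further components; recursion stops.
SUM(need) = 1 + 3 + 5 + 1 + 6 + 20 = 36.

36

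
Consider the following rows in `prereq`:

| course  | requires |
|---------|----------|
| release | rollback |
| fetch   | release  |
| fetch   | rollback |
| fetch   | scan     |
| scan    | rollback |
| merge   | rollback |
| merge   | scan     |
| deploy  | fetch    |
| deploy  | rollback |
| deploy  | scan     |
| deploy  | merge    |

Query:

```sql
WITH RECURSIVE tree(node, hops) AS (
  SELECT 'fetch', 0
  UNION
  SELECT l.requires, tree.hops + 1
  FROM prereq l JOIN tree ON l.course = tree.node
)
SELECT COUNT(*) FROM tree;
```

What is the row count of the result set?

Base: (fetch, hops=0).
Iteration 1: edges from {fetch} -> (release, hops=1), (rollback, hops=1), (scan, hops=1).
Iteration 2: edges from {release,rollback,scan} -> (rollback, hops=2). [UNION drops 1 duplicate row(s)]
Iteration 3: no outgoing edges from {rollback}; recursion stops.
Total rows emitted: 5.

5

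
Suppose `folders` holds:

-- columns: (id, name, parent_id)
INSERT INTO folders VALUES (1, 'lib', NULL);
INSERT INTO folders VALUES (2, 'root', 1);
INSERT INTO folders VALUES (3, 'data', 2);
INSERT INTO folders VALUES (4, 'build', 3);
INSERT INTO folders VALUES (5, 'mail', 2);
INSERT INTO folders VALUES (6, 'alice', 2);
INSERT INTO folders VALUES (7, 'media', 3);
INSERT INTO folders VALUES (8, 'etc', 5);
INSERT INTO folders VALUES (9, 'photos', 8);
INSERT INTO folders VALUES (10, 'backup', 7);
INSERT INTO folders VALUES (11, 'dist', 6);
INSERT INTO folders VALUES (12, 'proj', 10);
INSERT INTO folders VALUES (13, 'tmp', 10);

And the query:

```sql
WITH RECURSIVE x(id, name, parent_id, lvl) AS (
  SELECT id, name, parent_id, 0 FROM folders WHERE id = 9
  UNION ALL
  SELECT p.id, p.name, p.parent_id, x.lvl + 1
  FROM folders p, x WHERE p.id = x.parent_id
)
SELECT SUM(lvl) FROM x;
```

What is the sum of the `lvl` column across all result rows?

10

Base: id=9 (photos), parent_id=8, lvl 0.
Iteration 1: join on id=8 -> etc (id 8, parent_id=5, lvl 1).
Iteration 2: join on id=5 -> mail (id 5, parent_id=2, lvl 2).
Iteration 3: join on id=2 -> root (id 2, parent_id=1, lvl 3).
Iteration 4: join on id=1 -> lib (id 1, parent_id=NULL, lvl 4).
Iteration 5: parent_id is NULL; no match; recursion stops.
SUM(lvl) = 0 + 1 + 2 + 3 + 4 = 10.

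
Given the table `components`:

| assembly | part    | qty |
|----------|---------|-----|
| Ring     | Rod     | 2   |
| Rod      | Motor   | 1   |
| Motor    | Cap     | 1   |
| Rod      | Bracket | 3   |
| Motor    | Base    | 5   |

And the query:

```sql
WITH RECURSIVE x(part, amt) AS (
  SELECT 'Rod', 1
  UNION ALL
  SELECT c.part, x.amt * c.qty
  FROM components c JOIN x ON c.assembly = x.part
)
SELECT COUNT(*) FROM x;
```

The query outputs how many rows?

5

Base: (Rod, amt=1).
Iteration 1: components of {Rod} -> Bracket = 1*3 = 3, Motor = 1*1 = 1.
Iteration 2: components of {Bracket,Motor} -> Base = 1*5 = 5, Cap = 1*1 = 1.
Iteration 3: no further components; recursion stops.
Total rows emitted: 5.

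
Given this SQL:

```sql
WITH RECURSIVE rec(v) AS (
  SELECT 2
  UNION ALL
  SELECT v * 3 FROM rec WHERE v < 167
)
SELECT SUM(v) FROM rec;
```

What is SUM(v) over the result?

728

Base: v=2.
Iteration 1: 2 < 167 holds -> v = 2 * 3 = 6.
Iteration 2: 6 < 167 holds -> v = 6 * 3 = 18.
Iteration 3: 18 < 167 holds -> v = 18 * 3 = 54.
Iteration 4: 54 < 167 holds -> v = 54 * 3 = 162.
Iteration 5: 162 < 167 holds -> v = 162 * 3 = 486.
Iteration 6: 486 < 167 fails; recursion stops.
SUM(v) = 2 + 6 + 18 + 54 + 162 + 486 = 728.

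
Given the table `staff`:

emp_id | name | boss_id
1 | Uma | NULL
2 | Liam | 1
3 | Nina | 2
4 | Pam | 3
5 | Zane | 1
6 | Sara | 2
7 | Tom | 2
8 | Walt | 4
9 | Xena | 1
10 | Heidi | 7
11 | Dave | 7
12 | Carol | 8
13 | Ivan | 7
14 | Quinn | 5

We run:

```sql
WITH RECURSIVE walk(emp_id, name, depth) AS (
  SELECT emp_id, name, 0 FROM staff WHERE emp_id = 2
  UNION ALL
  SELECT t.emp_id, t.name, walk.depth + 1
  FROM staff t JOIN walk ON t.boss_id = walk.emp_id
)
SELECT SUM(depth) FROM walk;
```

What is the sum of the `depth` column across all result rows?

Base: emp_id=2 (Liam) at depth 0.
Iteration 1: rows with boss_id in {2} -> Nina (id 3, depth 1), Sara (id 6, depth 1), Tom (id 7, depth 1).
Iteration 2: rows with boss_id in {3,6,7} -> Pam (id 4, depth 2), Heidi (id 10, depth 2), Dave (id 11, depth 2), Ivan (id 13, depth 2).
Iteration 3: rows with boss_id in {4,10,11,13} -> Walt (id 8, depth 3).
Iteration 4: rows with boss_id in {8} -> Carol (id 12, depth 4).
Iteration 5: no rows with boss_id in {12}; recursion stops.
SUM(depth) = 0 + 1 + 1 + 1 + 2 + 2 + 2 + 2 + 3 + 4 = 18.

18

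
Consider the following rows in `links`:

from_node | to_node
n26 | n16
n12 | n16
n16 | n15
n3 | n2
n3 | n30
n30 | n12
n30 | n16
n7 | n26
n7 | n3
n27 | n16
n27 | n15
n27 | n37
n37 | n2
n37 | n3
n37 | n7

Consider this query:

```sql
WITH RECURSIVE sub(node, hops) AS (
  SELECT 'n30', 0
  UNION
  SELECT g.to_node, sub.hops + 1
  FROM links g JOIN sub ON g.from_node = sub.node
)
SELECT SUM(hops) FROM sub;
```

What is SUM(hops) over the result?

Base: (n30, hops=0).
Iteration 1: edges from {n30} -> (n12, hops=1), (n16, hops=1).
Iteration 2: edges from {n12,n16} -> (n15, hops=2), (n16, hops=2).
Iteration 3: edges from {n15,n16} -> (n15, hops=3).
Iteration 4: no outgoing edges from {n15}; recursion stops.
SUM(hops) = 0 + 1 + 1 + 2 + 2 + 3 = 9.

9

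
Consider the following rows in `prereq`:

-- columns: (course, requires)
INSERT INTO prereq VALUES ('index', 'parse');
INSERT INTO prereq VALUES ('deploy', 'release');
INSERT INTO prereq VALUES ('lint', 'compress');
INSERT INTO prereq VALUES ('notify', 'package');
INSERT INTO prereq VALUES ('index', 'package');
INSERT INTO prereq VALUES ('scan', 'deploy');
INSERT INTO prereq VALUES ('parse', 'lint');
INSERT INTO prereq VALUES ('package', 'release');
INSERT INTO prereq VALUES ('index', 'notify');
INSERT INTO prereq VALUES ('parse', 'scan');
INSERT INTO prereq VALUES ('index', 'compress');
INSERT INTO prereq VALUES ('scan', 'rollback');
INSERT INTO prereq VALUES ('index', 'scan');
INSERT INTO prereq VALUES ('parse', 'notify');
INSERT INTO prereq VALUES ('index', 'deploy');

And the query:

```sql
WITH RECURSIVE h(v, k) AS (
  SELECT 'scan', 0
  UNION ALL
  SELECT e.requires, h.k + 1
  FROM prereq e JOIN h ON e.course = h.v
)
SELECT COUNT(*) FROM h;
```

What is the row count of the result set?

4

Base: (scan, k=0).
Iteration 1: edges from {scan} -> (deploy, k=1), (rollback, k=1).
Iteration 2: edges from {deploy,rollback} -> (release, k=2).
Iteration 3: no outgoing edges from {release}; recursion stops.
Total rows emitted: 4.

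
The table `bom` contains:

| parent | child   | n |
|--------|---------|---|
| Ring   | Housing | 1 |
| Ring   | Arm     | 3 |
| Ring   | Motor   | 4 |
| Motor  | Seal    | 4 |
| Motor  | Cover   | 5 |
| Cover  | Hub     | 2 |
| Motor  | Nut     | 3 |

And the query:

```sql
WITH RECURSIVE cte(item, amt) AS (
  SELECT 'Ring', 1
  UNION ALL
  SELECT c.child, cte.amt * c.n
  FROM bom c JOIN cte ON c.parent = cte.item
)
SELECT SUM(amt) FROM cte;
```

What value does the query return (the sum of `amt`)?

97

Base: (Ring, amt=1).
Iteration 1: components of {Ring} -> Arm = 1*3 = 3, Housing = 1*1 = 1, Motor = 1*4 = 4.
Iteration 2: components of {Arm,Housing,Motor} -> Cover = 4*5 = 20, Nut = 4*3 = 12, Seal = 4*4 = 16.
Iteration 3: components of {Cover,Nut,Seal} -> Hub = 20*2 = 40.
Iteration 4: no further components; recursion stops.
SUM(amt) = 1 + 4 + 3 + 1 + 20 + 12 + 16 + 40 = 97.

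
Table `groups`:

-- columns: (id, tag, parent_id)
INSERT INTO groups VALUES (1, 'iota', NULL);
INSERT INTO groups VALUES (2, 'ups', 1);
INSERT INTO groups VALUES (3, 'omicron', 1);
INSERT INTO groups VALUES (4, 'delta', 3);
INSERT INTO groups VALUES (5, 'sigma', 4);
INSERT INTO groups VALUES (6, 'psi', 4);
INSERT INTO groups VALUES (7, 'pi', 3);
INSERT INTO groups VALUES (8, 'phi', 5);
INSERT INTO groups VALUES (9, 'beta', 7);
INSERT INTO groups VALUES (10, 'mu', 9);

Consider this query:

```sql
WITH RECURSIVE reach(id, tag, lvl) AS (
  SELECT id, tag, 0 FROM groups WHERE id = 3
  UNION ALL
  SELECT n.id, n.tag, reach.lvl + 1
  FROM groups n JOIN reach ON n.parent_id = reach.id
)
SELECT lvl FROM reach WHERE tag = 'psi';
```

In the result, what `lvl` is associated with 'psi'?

2

Base: id=3 (omicron) at lvl 0.
Iteration 1: rows with parent_id in {3} -> delta (id 4, lvl 1), pi (id 7, lvl 1).
Iteration 2: rows with parent_id in {4,7} -> sigma (id 5, lvl 2), psi (id 6, lvl 2), beta (id 9, lvl 2).
Iteration 3: rows with parent_id in {5,6,9} -> phi (id 8, lvl 3), mu (id 10, lvl 3).
Iteration 4: no rows with parent_id in {8,10}; recursion stops.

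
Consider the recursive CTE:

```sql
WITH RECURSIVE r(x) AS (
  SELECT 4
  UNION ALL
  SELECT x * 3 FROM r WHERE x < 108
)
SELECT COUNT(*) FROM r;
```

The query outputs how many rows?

4

Base: x=4.
Iteration 1: 4 < 108 holds -> x = 4 * 3 = 12.
Iteration 2: 12 < 108 holds -> x = 12 * 3 = 36.
Iteration 3: 36 < 108 holds -> x = 36 * 3 = 108.
Iteration 4: 108 < 108 fails; recursion stops.
Total rows emitted: 4.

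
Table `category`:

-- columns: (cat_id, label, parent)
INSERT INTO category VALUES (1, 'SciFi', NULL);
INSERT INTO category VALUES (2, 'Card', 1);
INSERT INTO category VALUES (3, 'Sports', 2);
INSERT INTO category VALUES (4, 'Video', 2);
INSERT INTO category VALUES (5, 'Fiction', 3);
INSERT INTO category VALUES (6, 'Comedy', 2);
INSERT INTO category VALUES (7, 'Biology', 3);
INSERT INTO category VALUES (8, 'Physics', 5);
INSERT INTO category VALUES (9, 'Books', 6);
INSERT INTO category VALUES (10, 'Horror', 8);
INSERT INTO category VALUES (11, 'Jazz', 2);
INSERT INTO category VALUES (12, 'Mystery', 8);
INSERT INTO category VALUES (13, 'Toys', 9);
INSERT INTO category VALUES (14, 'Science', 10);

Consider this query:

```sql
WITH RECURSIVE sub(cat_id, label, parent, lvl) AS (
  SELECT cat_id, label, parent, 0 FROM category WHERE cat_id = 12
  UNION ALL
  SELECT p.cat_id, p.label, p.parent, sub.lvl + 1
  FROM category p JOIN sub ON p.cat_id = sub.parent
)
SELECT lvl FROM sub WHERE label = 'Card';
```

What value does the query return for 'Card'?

Base: cat_id=12 (Mystery), parent=8, lvl 0.
Iteration 1: join on cat_id=8 -> Physics (id 8, parent=5, lvl 1).
Iteration 2: join on cat_id=5 -> Fiction (id 5, parent=3, lvl 2).
Iteration 3: join on cat_id=3 -> Sports (id 3, parent=2, lvl 3).
Iteration 4: join on cat_id=2 -> Card (id 2, parent=1, lvl 4).
Iteration 5: join on cat_id=1 -> SciFi (id 1, parent=NULL, lvl 5).
Iteration 6: parent is NULL; no match; recursion stops.

4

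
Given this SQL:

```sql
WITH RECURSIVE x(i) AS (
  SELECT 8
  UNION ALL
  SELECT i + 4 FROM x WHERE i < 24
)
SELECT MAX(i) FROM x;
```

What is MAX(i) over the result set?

24

Base: i=8.
Iteration 1: 8 < 24 holds -> i = 8 + 4 = 12.
Iteration 2: 12 < 24 holds -> i = 12 + 4 = 16.
Iteration 3: 16 < 24 holds -> i = 16 + 4 = 20.
Iteration 4: 20 < 24 holds -> i = 20 + 4 = 24.
Iteration 5: 24 < 24 fails; recursion stops.
i values: 8, 12, 16, 20, 24; the maximum is 24.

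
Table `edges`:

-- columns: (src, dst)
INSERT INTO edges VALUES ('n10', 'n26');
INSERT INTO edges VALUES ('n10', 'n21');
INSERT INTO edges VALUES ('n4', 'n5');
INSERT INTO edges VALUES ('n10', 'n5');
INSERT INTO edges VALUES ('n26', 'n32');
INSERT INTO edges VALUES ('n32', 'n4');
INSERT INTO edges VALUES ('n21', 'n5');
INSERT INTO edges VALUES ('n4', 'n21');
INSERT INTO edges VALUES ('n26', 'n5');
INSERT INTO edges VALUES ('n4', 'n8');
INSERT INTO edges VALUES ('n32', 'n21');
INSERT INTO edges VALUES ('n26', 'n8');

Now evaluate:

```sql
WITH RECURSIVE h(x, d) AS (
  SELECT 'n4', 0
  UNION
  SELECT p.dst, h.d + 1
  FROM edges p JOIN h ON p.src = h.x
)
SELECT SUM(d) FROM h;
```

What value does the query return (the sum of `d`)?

5

Base: (n4, d=0).
Iteration 1: edges from {n4} -> (n21, d=1), (n5, d=1), (n8, d=1).
Iteration 2: edges from {n21,n5,n8} -> (n5, d=2).
Iteration 3: no outgoing edges from {n5}; recursion stops.
SUM(d) = 0 + 1 + 1 + 1 + 2 = 5.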